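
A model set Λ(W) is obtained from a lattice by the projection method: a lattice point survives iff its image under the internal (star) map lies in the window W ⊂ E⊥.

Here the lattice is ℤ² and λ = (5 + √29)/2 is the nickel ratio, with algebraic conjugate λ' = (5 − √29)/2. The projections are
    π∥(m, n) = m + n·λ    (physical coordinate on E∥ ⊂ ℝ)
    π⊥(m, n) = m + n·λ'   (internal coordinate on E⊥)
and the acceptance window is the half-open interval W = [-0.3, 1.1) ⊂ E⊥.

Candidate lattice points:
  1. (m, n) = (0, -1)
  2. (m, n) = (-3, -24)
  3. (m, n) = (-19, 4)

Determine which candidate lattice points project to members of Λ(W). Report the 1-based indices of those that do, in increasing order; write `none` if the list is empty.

1

Compute λ' = (5−√29)/2 = -0.1926, so π⊥(m,n) = m -0.1926·n.
candidate 1: (m,n)=(0,-1) → π∥ = 0-1·λ ≈ -5.1926, π⊥ = 0-1·λ' ≈ 0.1926 ∈ [-0.3, 1.1) ⇒ IN Λ
candidate 2: (m,n)=(-3,-24) → π∥ = -3-24·λ ≈ -127.6220, π⊥ = -3-24·λ' ≈ 1.6220 ∉ [-0.3, 1.1) ⇒ out
candidate 3: (m,n)=(-19,4) → π∥ = -19+4·λ ≈ 1.7703, π⊥ = -19+4·λ' ≈ -19.7703 ∉ [-0.3, 1.1) ⇒ out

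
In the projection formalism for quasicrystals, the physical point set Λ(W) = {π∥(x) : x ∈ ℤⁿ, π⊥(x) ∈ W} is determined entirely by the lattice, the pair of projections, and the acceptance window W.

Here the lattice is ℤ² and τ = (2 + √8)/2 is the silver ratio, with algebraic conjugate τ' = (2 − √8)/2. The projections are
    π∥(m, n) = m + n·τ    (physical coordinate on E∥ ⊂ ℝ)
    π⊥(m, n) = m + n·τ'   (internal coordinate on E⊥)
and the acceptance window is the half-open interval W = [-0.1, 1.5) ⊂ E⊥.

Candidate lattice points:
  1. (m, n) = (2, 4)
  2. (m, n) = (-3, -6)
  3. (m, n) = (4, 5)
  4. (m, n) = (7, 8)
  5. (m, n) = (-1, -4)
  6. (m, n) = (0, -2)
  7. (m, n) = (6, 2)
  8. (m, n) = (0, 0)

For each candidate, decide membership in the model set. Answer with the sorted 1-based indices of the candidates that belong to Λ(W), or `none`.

1, 5, 6, 8

Numerically τ ≈ 2.41421 and τ' = −1/τ ≈ -0.41421.
candidate 1: (m,n)=(2,4) → π∥ = 2+4·τ ≈ 11.65685, π⊥ = 2+4·τ' ≈ 0.34315 ∈ [-0.1, 1.5) ⇒ IN Λ
candidate 2: (m,n)=(-3,-6) → π∥ = -3-6·τ ≈ -17.48528, π⊥ = -3-6·τ' ≈ -0.51472 ∉ [-0.1, 1.5) ⇒ out
candidate 3: (m,n)=(4,5) → π∥ = 4+5·τ ≈ 16.07107, π⊥ = 4+5·τ' ≈ 1.92893 ∉ [-0.1, 1.5) ⇒ out
candidate 4: (m,n)=(7,8) → π∥ = 7+8·τ ≈ 26.31371, π⊥ = 7+8·τ' ≈ 3.68629 ∉ [-0.1, 1.5) ⇒ out
candidate 5: (m,n)=(-1,-4) → π∥ = -1-4·τ ≈ -10.65685, π⊥ = -1-4·τ' ≈ 0.65685 ∈ [-0.1, 1.5) ⇒ IN Λ
candidate 6: (m,n)=(0,-2) → π∥ = 0-2·τ ≈ -4.82843, π⊥ = 0-2·τ' ≈ 0.82843 ∈ [-0.1, 1.5) ⇒ IN Λ
candidate 7: (m,n)=(6,2) → π∥ = 6+2·τ ≈ 10.82843, π⊥ = 6+2·τ' ≈ 5.17157 ∉ [-0.1, 1.5) ⇒ out
candidate 8: (m,n)=(0,0) → π∥ = 0+0·τ ≈ 0.00000, π⊥ = 0+0·τ' ≈ 0.00000 ∈ [-0.1, 1.5) ⇒ IN Λ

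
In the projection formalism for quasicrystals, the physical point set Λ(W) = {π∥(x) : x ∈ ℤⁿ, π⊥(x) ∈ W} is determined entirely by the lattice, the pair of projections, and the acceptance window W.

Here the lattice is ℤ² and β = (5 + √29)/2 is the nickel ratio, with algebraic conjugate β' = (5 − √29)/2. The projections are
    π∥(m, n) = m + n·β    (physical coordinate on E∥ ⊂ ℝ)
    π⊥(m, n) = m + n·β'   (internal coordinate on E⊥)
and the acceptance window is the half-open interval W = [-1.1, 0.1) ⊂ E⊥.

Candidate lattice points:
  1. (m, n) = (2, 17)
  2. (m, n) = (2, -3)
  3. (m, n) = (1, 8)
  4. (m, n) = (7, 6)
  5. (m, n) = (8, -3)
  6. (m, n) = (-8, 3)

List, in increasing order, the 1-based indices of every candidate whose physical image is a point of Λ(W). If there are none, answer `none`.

3

Compute β' = (5−√29)/2 = -0.19258, so π⊥(m,n) = m -0.19258·n.
#1 (2,17): internal coord 2 + (17)·β' = -1.27390; -1.27390 ∉ [-1.1, 0.1) → out
#2 (2,-3): internal coord 2 + (-3)·β' = +2.57775; +2.57775 ∉ [-1.1, 0.1) → out
#3 (1,8): internal coord 1 + (8)·β' = -0.54066; -0.54066 ∈ [-1.1, 0.1) → IN Λ
#4 (7,6): internal coord 7 + (6)·β' = +5.84451; +5.84451 ∉ [-1.1, 0.1) → out
#5 (8,-3): internal coord 8 + (-3)·β' = +8.57775; +8.57775 ∉ [-1.1, 0.1) → out
#6 (-8,3): internal coord -8 + (3)·β' = -8.57775; -8.57775 ∉ [-1.1, 0.1) → out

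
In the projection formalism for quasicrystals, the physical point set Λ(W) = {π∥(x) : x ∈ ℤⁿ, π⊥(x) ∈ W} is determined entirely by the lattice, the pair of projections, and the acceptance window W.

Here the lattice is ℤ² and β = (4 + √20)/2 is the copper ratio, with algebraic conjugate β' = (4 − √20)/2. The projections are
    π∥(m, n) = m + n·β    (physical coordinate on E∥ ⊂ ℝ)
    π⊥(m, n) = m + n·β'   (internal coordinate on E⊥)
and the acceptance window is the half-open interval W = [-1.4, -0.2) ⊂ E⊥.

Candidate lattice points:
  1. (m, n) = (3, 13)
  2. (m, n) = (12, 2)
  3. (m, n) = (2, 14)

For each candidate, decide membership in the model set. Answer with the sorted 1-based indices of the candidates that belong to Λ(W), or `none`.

Compute β' = (4−√20)/2 = -0.23607, so π⊥(m,n) = m -0.23607·n.
candidate 1: (m,n)=(3,13) → π∥ = 3+13·β ≈ 58.06888, π⊥ = 3+13·β' ≈ -0.06888 ∉ [-1.4, -0.2) ⇒ out
candidate 2: (m,n)=(12,2) → π∥ = 12+2·β ≈ 20.47214, π⊥ = 12+2·β' ≈ 11.52786 ∉ [-1.4, -0.2) ⇒ out
candidate 3: (m,n)=(2,14) → π∥ = 2+14·β ≈ 61.30495, π⊥ = 2+14·β' ≈ -1.30495 ∈ [-1.4, -0.2) ⇒ IN Λ

3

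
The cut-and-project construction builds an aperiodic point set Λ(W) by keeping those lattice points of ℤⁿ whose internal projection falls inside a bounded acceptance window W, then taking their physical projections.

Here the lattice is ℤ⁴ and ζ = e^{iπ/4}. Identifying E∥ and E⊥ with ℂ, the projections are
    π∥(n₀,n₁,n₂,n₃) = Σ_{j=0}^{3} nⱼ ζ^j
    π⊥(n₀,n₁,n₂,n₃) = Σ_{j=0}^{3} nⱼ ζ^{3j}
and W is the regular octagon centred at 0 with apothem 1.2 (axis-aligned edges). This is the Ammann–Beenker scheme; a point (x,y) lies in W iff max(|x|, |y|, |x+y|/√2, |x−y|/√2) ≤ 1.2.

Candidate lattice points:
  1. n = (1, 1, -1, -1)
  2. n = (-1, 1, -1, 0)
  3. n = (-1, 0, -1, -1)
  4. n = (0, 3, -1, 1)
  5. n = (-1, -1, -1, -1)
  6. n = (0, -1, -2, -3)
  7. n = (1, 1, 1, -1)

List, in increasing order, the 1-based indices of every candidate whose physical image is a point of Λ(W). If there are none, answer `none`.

1, 5, 7

Internal map: ζ^{3j} for j=0..3 gives (1,0), (−√2/2,√2/2), (0,−1), (√2/2,√2/2).
#1 (1, 1, -1, -1): internal (-0.4142, 1.0000); octagon support 1.0000 vs apothem 1.2 → ∈ W
#2 (-1, 1, -1, 0): internal (-1.7071, 1.7071); octagon support 2.4142 vs apothem 1.2 → ∉ W
#3 (-1, 0, -1, -1): internal (-1.7071, 0.2929); octagon support 1.7071 vs apothem 1.2 → ∉ W
#4 (0, 3, -1, 1): internal (-1.4142, 3.8284); octagon support 3.8284 vs apothem 1.2 → ∉ W
#5 (-1, -1, -1, -1): internal (-1.0000, -0.4142); octagon support 1.0000 vs apothem 1.2 → ∈ W
#6 (0, -1, -2, -3): internal (-1.4142, -0.8284); octagon support 1.5858 vs apothem 1.2 → ∉ W
#7 (1, 1, 1, -1): internal (-0.4142, -1.0000); octagon support 1.0000 vs apothem 1.2 → ∈ W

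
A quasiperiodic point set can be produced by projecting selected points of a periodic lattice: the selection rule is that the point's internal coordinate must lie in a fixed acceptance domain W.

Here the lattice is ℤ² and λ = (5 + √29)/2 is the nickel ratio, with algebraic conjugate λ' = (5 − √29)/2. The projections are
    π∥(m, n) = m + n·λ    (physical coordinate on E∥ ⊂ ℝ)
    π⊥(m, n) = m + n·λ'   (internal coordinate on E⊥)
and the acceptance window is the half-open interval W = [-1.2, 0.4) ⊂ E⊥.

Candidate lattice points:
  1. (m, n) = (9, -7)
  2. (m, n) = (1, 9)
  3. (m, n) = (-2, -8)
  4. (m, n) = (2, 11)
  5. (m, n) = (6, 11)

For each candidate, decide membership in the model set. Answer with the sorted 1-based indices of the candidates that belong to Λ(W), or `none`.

Numerically λ ≈ 5.19258 and λ' = −1/λ ≈ -0.19258.
[1] lift (9,-7): star map gives 10.34808; window check -1.2 ≤ 10.34808 < 0.4 is false → out
[2] lift (1,9): star map gives -0.73324; window check -1.2 ≤ -0.73324 < 0.4 is true → IN Λ
[3] lift (-2,-8): star map gives -0.45934; window check -1.2 ≤ -0.45934 < 0.4 is true → IN Λ
[4] lift (2,11): star map gives -0.11841; window check -1.2 ≤ -0.11841 < 0.4 is true → IN Λ
[5] lift (6,11): star map gives 3.88159; window check -1.2 ≤ 3.88159 < 0.4 is false → out

2, 3, 4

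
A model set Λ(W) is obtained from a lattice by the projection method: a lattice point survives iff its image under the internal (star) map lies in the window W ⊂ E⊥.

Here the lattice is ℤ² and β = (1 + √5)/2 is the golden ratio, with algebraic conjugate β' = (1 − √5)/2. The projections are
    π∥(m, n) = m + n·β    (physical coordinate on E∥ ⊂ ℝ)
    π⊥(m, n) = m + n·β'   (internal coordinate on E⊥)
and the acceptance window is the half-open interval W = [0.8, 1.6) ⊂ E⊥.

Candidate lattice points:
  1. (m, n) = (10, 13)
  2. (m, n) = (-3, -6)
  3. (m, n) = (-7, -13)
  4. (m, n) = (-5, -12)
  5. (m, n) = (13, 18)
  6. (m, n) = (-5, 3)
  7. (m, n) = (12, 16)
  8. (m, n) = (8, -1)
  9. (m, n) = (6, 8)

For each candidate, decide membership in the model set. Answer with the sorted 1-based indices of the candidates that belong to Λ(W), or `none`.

β' = (1−√5)/2 ≈ -0.618034.
#1 (10,13): internal coord 10 + (13)·β' = +1.965558; +1.965558 ∉ [0.8, 1.6) → out
#2 (-3,-6): internal coord -3 + (-6)·β' = +0.708204; +0.708204 ∉ [0.8, 1.6) → out
#3 (-7,-13): internal coord -7 + (-13)·β' = +1.034442; +1.034442 ∈ [0.8, 1.6) → IN Λ
#4 (-5,-12): internal coord -5 + (-12)·β' = +2.416408; +2.416408 ∉ [0.8, 1.6) → out
#5 (13,18): internal coord 13 + (18)·β' = +1.875388; +1.875388 ∉ [0.8, 1.6) → out
#6 (-5,3): internal coord -5 + (3)·β' = -6.854102; -6.854102 ∉ [0.8, 1.6) → out
#7 (12,16): internal coord 12 + (16)·β' = +2.111456; +2.111456 ∉ [0.8, 1.6) → out
#8 (8,-1): internal coord 8 + (-1)·β' = +8.618034; +8.618034 ∉ [0.8, 1.6) → out
#9 (6,8): internal coord 6 + (8)·β' = +1.055728; +1.055728 ∈ [0.8, 1.6) → IN Λ

3, 9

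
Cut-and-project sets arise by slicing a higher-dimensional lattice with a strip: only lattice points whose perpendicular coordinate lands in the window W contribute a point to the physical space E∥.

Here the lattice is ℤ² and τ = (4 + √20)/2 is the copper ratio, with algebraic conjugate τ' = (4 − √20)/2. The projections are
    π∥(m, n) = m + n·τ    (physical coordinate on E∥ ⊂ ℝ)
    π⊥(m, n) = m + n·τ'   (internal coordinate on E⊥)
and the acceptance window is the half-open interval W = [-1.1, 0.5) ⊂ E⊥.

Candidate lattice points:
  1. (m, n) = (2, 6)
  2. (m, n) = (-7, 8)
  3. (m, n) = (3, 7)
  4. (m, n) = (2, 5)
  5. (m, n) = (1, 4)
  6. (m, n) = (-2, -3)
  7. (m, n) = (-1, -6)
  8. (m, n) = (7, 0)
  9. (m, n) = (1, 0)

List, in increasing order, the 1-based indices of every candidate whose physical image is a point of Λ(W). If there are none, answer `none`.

5, 7

Compute τ' = (4−√20)/2 = -0.2361, so π⊥(m,n) = m -0.2361·n.
#1 (2,6): internal coord 2 + (6)·τ' = +0.5836; +0.5836 ∉ [-1.1, 0.5) → out
#2 (-7,8): internal coord -7 + (8)·τ' = -8.8885; -8.8885 ∉ [-1.1, 0.5) → out
#3 (3,7): internal coord 3 + (7)·τ' = +1.3475; +1.3475 ∉ [-1.1, 0.5) → out
#4 (2,5): internal coord 2 + (5)·τ' = +0.8197; +0.8197 ∉ [-1.1, 0.5) → out
#5 (1,4): internal coord 1 + (4)·τ' = +0.0557; +0.0557 ∈ [-1.1, 0.5) → IN Λ
#6 (-2,-3): internal coord -2 + (-3)·τ' = -1.2918; -1.2918 ∉ [-1.1, 0.5) → out
#7 (-1,-6): internal coord -1 + (-6)·τ' = +0.4164; +0.4164 ∈ [-1.1, 0.5) → IN Λ
#8 (7,0): internal coord 7 + (0)·τ' = +7.0000; +7.0000 ∉ [-1.1, 0.5) → out
#9 (1,0): internal coord 1 + (0)·τ' = +1.0000; +1.0000 ∉ [-1.1, 0.5) → out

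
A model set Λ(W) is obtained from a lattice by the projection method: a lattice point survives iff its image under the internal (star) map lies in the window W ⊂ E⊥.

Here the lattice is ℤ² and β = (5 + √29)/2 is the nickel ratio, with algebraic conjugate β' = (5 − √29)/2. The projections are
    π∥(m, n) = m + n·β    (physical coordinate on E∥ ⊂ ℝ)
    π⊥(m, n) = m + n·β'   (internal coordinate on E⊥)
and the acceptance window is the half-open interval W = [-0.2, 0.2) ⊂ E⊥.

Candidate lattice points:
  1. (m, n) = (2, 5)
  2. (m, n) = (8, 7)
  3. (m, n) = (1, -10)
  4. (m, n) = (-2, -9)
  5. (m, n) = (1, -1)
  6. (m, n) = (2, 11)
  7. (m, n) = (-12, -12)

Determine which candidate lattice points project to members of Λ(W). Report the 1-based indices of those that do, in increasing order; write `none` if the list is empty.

Numerically β ≈ 5.19258 and β' = −1/β ≈ -0.19258.
#1 (2,5): internal coord 2 + (5)·β' = +1.03709; +1.03709 ∉ [-0.2, 0.2) → out
#2 (8,7): internal coord 8 + (7)·β' = +6.65192; +6.65192 ∉ [-0.2, 0.2) → out
#3 (1,-10): internal coord 1 + (-10)·β' = +2.92582; +2.92582 ∉ [-0.2, 0.2) → out
#4 (-2,-9): internal coord -2 + (-9)·β' = -0.26676; -0.26676 ∉ [-0.2, 0.2) → out
#5 (1,-1): internal coord 1 + (-1)·β' = +1.19258; +1.19258 ∉ [-0.2, 0.2) → out
#6 (2,11): internal coord 2 + (11)·β' = -0.11841; -0.11841 ∈ [-0.2, 0.2) → IN Λ
#7 (-12,-12): internal coord -12 + (-12)·β' = -9.68901; -9.68901 ∉ [-0.2, 0.2) → out

6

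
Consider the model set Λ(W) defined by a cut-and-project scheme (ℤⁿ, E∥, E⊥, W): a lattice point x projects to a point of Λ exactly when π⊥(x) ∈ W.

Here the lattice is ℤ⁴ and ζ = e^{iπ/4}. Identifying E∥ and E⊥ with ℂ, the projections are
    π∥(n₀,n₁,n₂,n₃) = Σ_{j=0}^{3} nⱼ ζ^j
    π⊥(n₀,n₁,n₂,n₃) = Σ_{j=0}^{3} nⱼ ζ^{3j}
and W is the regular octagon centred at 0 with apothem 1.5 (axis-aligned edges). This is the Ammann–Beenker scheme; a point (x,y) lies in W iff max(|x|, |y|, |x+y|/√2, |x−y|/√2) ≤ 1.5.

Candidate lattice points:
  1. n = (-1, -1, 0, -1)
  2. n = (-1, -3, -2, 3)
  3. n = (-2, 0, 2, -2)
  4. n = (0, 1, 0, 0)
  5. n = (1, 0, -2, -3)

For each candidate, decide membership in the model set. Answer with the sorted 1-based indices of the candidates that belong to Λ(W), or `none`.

4, 5

Internal map: ζ^{3j} for j=0..3 gives (1,0), (−√2/2,√2/2), (0,−1), (√2/2,√2/2).
#1 (-1, -1, 0, -1): internal (-1.0000, -1.4142); octagon support 1.7071 vs apothem 1.5 → ∉ W
#2 (-1, -3, -2, 3): internal (3.2426, 2.0000); octagon support 3.7071 vs apothem 1.5 → ∉ W
#3 (-2, 0, 2, -2): internal (-3.4142, -3.4142); octagon support 4.8284 vs apothem 1.5 → ∉ W
#4 (0, 1, 0, 0): internal (-0.7071, 0.7071); octagon support 1.0000 vs apothem 1.5 → ∈ W
#5 (1, 0, -2, -3): internal (-1.1213, -0.1213); octagon support 1.1213 vs apothem 1.5 → ∈ W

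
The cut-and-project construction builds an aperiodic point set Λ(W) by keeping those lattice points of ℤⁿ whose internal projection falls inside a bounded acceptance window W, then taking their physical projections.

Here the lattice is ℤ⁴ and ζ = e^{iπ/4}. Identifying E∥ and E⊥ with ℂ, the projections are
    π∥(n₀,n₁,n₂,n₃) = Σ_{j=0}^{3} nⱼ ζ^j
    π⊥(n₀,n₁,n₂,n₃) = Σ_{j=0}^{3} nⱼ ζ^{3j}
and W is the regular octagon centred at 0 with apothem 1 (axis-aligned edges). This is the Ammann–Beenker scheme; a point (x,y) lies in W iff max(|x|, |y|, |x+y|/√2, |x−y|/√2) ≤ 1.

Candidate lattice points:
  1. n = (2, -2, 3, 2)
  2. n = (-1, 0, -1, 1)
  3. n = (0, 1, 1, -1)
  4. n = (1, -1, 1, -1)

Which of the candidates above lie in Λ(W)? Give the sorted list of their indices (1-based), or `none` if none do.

With ζ = e^{iπ/4} the internal vectors are ζ^0,ζ^3,ζ^6,ζ^9.
#1 (2, -2, 3, 2): internal (4.8284, -3.0000); octagon support 5.5355 vs apothem 1 → ∉ W
#2 (-1, 0, -1, 1): internal (-0.2929, 1.7071); octagon support 1.7071 vs apothem 1 → ∉ W
#3 (0, 1, 1, -1): internal (-1.4142, -1.0000); octagon support 1.7071 vs apothem 1 → ∉ W
#4 (1, -1, 1, -1): internal (1.0000, -2.4142); octagon support 2.4142 vs apothem 1 → ∉ W

none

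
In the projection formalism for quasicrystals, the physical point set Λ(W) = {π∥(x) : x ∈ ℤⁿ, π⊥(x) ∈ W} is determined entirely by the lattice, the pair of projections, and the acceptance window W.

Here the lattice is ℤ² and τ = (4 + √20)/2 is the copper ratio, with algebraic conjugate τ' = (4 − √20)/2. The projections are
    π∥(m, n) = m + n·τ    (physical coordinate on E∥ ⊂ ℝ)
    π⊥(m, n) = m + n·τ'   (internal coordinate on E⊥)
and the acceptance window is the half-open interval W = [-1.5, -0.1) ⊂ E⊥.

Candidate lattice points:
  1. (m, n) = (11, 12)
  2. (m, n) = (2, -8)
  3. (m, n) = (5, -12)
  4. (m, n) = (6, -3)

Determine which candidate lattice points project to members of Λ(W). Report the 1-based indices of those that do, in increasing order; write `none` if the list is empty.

Numerically τ ≈ 4.23607 and τ' = −1/τ ≈ -0.23607.
candidate 1: (m,n)=(11,12) → π∥ = 11+12·τ ≈ 61.83282, π⊥ = 11+12·τ' ≈ 8.16718 ∉ [-1.5, -0.1) ⇒ out
candidate 2: (m,n)=(2,-8) → π∥ = 2-8·τ ≈ -31.88854, π⊥ = 2-8·τ' ≈ 3.88854 ∉ [-1.5, -0.1) ⇒ out
candidate 3: (m,n)=(5,-12) → π∥ = 5-12·τ ≈ -45.83282, π⊥ = 5-12·τ' ≈ 7.83282 ∉ [-1.5, -0.1) ⇒ out
candidate 4: (m,n)=(6,-3) → π∥ = 6-3·τ ≈ -6.70820, π⊥ = 6-3·τ' ≈ 6.70820 ∉ [-1.5, -0.1) ⇒ out

none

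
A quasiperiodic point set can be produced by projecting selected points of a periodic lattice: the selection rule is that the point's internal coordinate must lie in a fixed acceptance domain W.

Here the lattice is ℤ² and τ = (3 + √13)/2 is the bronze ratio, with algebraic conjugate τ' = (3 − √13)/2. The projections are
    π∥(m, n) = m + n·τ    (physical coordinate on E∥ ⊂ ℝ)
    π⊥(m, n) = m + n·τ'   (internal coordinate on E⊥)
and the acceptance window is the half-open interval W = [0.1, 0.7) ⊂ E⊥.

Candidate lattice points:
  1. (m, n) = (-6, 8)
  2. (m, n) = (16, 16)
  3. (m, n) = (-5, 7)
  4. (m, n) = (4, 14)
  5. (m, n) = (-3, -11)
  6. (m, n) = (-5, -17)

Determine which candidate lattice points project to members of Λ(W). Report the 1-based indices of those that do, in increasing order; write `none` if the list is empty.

Numerically τ ≈ 3.3028 and τ' = −1/τ ≈ -0.3028.
#1 (-6,8): internal coord -6 + (8)·τ' = -8.4222; -8.4222 ∉ [0.1, 0.7) → out
#2 (16,16): internal coord 16 + (16)·τ' = +11.1556; +11.1556 ∉ [0.1, 0.7) → out
#3 (-5,7): internal coord -5 + (7)·τ' = -7.1194; -7.1194 ∉ [0.1, 0.7) → out
#4 (4,14): internal coord 4 + (14)·τ' = -0.2389; -0.2389 ∉ [0.1, 0.7) → out
#5 (-3,-11): internal coord -3 + (-11)·τ' = +0.3305; +0.3305 ∈ [0.1, 0.7) → IN Λ
#6 (-5,-17): internal coord -5 + (-17)·τ' = +0.1472; +0.1472 ∈ [0.1, 0.7) → IN Λ

5, 6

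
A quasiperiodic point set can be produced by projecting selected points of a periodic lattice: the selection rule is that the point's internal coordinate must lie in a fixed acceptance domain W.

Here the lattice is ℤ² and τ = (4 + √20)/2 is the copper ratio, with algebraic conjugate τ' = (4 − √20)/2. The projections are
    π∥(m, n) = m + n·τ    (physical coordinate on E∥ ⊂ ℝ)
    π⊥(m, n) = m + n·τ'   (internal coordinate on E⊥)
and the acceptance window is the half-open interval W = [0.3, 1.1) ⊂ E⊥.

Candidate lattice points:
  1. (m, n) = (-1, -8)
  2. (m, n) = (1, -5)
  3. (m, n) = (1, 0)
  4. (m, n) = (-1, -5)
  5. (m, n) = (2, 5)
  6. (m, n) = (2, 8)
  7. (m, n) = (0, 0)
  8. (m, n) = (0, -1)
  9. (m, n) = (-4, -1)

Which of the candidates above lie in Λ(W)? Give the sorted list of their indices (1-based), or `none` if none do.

1, 3, 5

Numerically τ ≈ 4.23607 and τ' = −1/τ ≈ -0.23607.
candidate 1: (m,n)=(-1,-8) → π∥ = -1-8·τ ≈ -34.88854, π⊥ = -1-8·τ' ≈ 0.88854 ∈ [0.3, 1.1) ⇒ IN Λ
candidate 2: (m,n)=(1,-5) → π∥ = 1-5·τ ≈ -20.18034, π⊥ = 1-5·τ' ≈ 2.18034 ∉ [0.3, 1.1) ⇒ out
candidate 3: (m,n)=(1,0) → π∥ = 1+0·τ ≈ 1.00000, π⊥ = 1+0·τ' ≈ 1.00000 ∈ [0.3, 1.1) ⇒ IN Λ
candidate 4: (m,n)=(-1,-5) → π∥ = -1-5·τ ≈ -22.18034, π⊥ = -1-5·τ' ≈ 0.18034 ∉ [0.3, 1.1) ⇒ out
candidate 5: (m,n)=(2,5) → π∥ = 2+5·τ ≈ 23.18034, π⊥ = 2+5·τ' ≈ 0.81966 ∈ [0.3, 1.1) ⇒ IN Λ
candidate 6: (m,n)=(2,8) → π∥ = 2+8·τ ≈ 35.88854, π⊥ = 2+8·τ' ≈ 0.11146 ∉ [0.3, 1.1) ⇒ out
candidate 7: (m,n)=(0,0) → π∥ = 0+0·τ ≈ 0.00000, π⊥ = 0+0·τ' ≈ 0.00000 ∉ [0.3, 1.1) ⇒ out
candidate 8: (m,n)=(0,-1) → π∥ = 0-1·τ ≈ -4.23607, π⊥ = 0-1·τ' ≈ 0.23607 ∉ [0.3, 1.1) ⇒ out
candidate 9: (m,n)=(-4,-1) → π∥ = -4-1·τ ≈ -8.23607, π⊥ = -4-1·τ' ≈ -3.76393 ∉ [0.3, 1.1) ⇒ out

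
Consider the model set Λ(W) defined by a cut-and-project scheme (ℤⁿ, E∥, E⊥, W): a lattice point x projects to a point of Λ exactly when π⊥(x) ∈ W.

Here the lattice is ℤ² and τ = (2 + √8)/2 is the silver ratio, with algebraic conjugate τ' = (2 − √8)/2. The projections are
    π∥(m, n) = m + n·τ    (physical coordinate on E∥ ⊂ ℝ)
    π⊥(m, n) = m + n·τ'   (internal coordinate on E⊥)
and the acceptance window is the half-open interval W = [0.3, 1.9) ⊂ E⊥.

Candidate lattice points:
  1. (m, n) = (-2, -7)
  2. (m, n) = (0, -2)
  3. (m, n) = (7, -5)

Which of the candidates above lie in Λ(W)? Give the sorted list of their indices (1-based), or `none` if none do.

1, 2

Compute τ' = (2−√8)/2 = -0.414214, so π⊥(m,n) = m -0.414214·n.
#1 (-2,-7): internal coord -2 + (-7)·τ' = +0.899495; +0.899495 ∈ [0.3, 1.9) → IN Λ
#2 (0,-2): internal coord 0 + (-2)·τ' = +0.828427; +0.828427 ∈ [0.3, 1.9) → IN Λ
#3 (7,-5): internal coord 7 + (-5)·τ' = +9.071068; +9.071068 ∉ [0.3, 1.9) → out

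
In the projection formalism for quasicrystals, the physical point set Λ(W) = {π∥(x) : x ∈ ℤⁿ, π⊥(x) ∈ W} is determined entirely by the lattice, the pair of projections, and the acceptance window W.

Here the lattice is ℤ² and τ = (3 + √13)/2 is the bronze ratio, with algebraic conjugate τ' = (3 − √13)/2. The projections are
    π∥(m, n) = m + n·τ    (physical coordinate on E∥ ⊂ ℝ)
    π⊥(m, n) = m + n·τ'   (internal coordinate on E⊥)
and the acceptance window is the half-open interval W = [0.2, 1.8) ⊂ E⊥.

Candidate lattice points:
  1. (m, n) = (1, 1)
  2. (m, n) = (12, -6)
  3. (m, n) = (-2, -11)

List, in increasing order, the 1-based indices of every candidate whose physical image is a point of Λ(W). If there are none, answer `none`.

1, 3

Compute τ' = (3−√13)/2 = -0.3028, so π⊥(m,n) = m -0.3028·n.
[1] lift (1,1): star map gives 0.6972; window check 0.2 ≤ 0.6972 < 1.8 is true → IN Λ
[2] lift (12,-6): star map gives 13.8167; window check 0.2 ≤ 13.8167 < 1.8 is false → out
[3] lift (-2,-11): star map gives 1.3305; window check 0.2 ≤ 1.3305 < 1.8 is true → IN Λ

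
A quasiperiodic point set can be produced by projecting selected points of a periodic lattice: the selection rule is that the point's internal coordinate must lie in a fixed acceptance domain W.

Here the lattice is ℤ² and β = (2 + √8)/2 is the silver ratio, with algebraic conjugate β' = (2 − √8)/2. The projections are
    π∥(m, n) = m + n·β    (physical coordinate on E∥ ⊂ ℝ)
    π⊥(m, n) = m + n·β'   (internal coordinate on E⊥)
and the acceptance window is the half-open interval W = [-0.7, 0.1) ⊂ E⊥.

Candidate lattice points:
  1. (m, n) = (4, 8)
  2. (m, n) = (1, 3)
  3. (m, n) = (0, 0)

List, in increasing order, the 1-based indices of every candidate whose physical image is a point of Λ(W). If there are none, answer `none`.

2, 3

β' = (2−√8)/2 ≈ -0.41421.
[1] lift (4,8): star map gives 0.68629; window check -0.7 ≤ 0.68629 < 0.1 is false → out
[2] lift (1,3): star map gives -0.24264; window check -0.7 ≤ -0.24264 < 0.1 is true → IN Λ
[3] lift (0,0): star map gives 0.00000; window check -0.7 ≤ 0.00000 < 0.1 is true → IN Λ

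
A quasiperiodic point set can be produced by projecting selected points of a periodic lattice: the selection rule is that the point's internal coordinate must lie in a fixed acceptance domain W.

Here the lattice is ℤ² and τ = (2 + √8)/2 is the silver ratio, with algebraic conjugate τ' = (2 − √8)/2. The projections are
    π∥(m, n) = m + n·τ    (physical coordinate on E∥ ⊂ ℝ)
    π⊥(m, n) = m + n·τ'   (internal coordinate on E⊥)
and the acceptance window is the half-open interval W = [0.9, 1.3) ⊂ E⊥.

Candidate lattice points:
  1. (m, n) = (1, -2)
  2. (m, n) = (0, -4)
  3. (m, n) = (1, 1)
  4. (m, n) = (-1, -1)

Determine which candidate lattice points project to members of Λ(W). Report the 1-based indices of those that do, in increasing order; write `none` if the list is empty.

τ' = (2−√8)/2 ≈ -0.414214.
#1 (1,-2): internal coord 1 + (-2)·τ' = +1.828427; +1.828427 ∉ [0.9, 1.3) → out
#2 (0,-4): internal coord 0 + (-4)·τ' = +1.656854; +1.656854 ∉ [0.9, 1.3) → out
#3 (1,1): internal coord 1 + (1)·τ' = +0.585786; +0.585786 ∉ [0.9, 1.3) → out
#4 (-1,-1): internal coord -1 + (-1)·τ' = -0.585786; -0.585786 ∉ [0.9, 1.3) → out

none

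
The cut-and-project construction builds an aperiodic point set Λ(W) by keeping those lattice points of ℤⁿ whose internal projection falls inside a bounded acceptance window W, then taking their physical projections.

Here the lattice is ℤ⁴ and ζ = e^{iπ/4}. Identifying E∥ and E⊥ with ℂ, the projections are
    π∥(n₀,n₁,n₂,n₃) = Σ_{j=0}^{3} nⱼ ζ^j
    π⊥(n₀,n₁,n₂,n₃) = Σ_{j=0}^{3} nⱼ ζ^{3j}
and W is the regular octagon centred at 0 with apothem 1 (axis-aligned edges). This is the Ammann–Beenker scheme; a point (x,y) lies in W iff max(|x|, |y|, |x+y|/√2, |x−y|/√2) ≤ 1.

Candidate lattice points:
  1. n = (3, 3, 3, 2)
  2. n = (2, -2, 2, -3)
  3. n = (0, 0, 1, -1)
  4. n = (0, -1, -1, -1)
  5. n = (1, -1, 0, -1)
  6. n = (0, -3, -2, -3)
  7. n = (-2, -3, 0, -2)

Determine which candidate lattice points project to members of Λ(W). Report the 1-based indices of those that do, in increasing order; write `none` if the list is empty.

4

With ζ = e^{iπ/4} the internal vectors are ζ^0,ζ^3,ζ^6,ζ^9.
#1 (3, 3, 3, 2): internal (2.29289, 0.53553); octagon support 2.29289 vs apothem 1 → ∉ W
#2 (2, -2, 2, -3): internal (1.29289, -5.53553); octagon support 5.53553 vs apothem 1 → ∉ W
#3 (0, 0, 1, -1): internal (-0.70711, -1.70711); octagon support 1.70711 vs apothem 1 → ∉ W
#4 (0, -1, -1, -1): internal (0.00000, -0.41421); octagon support 0.41421 vs apothem 1 → ∈ W
#5 (1, -1, 0, -1): internal (1.00000, -1.41421); octagon support 1.70711 vs apothem 1 → ∉ W
#6 (0, -3, -2, -3): internal (0.00000, -2.24264); octagon support 2.24264 vs apothem 1 → ∉ W
#7 (-2, -3, 0, -2): internal (-1.29289, -3.53553); octagon support 3.53553 vs apothem 1 → ∉ W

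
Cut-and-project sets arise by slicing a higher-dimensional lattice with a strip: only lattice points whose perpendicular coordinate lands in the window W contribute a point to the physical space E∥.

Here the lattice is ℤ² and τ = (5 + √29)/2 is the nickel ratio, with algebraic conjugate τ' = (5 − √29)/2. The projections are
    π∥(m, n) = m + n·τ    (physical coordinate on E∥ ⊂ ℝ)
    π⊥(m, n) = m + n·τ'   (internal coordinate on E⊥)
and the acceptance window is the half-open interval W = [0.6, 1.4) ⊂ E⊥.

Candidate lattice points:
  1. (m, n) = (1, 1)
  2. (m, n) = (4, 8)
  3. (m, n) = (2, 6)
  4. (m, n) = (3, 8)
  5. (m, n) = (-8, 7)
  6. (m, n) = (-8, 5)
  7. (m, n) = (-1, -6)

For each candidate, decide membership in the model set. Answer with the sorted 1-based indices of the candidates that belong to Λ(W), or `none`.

1, 3

Compute τ' = (5−√29)/2 = -0.19258, so π⊥(m,n) = m -0.19258·n.
candidate 1: (m,n)=(1,1) → π∥ = 1+1·τ ≈ 6.19258, π⊥ = 1+1·τ' ≈ 0.80742 ∈ [0.6, 1.4) ⇒ IN Λ
candidate 2: (m,n)=(4,8) → π∥ = 4+8·τ ≈ 45.54066, π⊥ = 4+8·τ' ≈ 2.45934 ∉ [0.6, 1.4) ⇒ out
candidate 3: (m,n)=(2,6) → π∥ = 2+6·τ ≈ 33.15549, π⊥ = 2+6·τ' ≈ 0.84451 ∈ [0.6, 1.4) ⇒ IN Λ
candidate 4: (m,n)=(3,8) → π∥ = 3+8·τ ≈ 44.54066, π⊥ = 3+8·τ' ≈ 1.45934 ∉ [0.6, 1.4) ⇒ out
candidate 5: (m,n)=(-8,7) → π∥ = -8+7·τ ≈ 28.34808, π⊥ = -8+7·τ' ≈ -9.34808 ∉ [0.6, 1.4) ⇒ out
candidate 6: (m,n)=(-8,5) → π∥ = -8+5·τ ≈ 17.96291, π⊥ = -8+5·τ' ≈ -8.96291 ∉ [0.6, 1.4) ⇒ out
candidate 7: (m,n)=(-1,-6) → π∥ = -1-6·τ ≈ -32.15549, π⊥ = -1-6·τ' ≈ 0.15549 ∉ [0.6, 1.4) ⇒ out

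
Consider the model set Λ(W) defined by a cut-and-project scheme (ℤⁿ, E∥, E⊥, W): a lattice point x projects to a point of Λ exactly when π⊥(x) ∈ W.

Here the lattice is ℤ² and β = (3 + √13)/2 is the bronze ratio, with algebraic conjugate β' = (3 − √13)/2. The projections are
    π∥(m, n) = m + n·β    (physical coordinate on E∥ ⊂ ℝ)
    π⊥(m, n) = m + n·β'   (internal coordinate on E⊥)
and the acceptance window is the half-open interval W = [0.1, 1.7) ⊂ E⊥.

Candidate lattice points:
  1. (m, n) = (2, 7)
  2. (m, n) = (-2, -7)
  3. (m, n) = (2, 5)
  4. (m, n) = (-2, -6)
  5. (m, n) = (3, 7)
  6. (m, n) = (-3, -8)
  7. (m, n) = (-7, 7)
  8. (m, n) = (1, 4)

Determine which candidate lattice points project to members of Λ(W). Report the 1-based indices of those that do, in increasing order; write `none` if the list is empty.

2, 3, 5

β' = (3−√13)/2 ≈ -0.3028.
candidate 1: (m,n)=(2,7) → π∥ = 2+7·β ≈ 25.1194, π⊥ = 2+7·β' ≈ -0.1194 ∉ [0.1, 1.7) ⇒ out
candidate 2: (m,n)=(-2,-7) → π∥ = -2-7·β ≈ -25.1194, π⊥ = -2-7·β' ≈ 0.1194 ∈ [0.1, 1.7) ⇒ IN Λ
candidate 3: (m,n)=(2,5) → π∥ = 2+5·β ≈ 18.5139, π⊥ = 2+5·β' ≈ 0.4861 ∈ [0.1, 1.7) ⇒ IN Λ
candidate 4: (m,n)=(-2,-6) → π∥ = -2-6·β ≈ -21.8167, π⊥ = -2-6·β' ≈ -0.1833 ∉ [0.1, 1.7) ⇒ out
candidate 5: (m,n)=(3,7) → π∥ = 3+7·β ≈ 26.1194, π⊥ = 3+7·β' ≈ 0.8806 ∈ [0.1, 1.7) ⇒ IN Λ
candidate 6: (m,n)=(-3,-8) → π∥ = -3-8·β ≈ -29.4222, π⊥ = -3-8·β' ≈ -0.5778 ∉ [0.1, 1.7) ⇒ out
candidate 7: (m,n)=(-7,7) → π∥ = -7+7·β ≈ 16.1194, π⊥ = -7+7·β' ≈ -9.1194 ∉ [0.1, 1.7) ⇒ out
candidate 8: (m,n)=(1,4) → π∥ = 1+4·β ≈ 14.2111, π⊥ = 1+4·β' ≈ -0.2111 ∉ [0.1, 1.7) ⇒ out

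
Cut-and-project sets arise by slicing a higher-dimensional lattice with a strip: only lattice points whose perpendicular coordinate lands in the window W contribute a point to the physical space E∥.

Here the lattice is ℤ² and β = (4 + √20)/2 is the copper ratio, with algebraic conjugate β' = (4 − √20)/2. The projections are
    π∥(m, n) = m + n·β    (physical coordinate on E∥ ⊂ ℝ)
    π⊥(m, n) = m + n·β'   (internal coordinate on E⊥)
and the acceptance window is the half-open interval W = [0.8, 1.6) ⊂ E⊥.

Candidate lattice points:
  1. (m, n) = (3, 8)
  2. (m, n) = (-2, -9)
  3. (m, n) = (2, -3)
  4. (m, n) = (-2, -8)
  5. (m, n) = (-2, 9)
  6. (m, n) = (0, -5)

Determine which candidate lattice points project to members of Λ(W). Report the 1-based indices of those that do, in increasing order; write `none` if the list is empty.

1, 6

Compute β' = (4−√20)/2 = -0.2361, so π⊥(m,n) = m -0.2361·n.
#1 (3,8): internal coord 3 + (8)·β' = +1.1115; +1.1115 ∈ [0.8, 1.6) → IN Λ
#2 (-2,-9): internal coord -2 + (-9)·β' = +0.1246; +0.1246 ∉ [0.8, 1.6) → out
#3 (2,-3): internal coord 2 + (-3)·β' = +2.7082; +2.7082 ∉ [0.8, 1.6) → out
#4 (-2,-8): internal coord -2 + (-8)·β' = -0.1115; -0.1115 ∉ [0.8, 1.6) → out
#5 (-2,9): internal coord -2 + (9)·β' = -4.1246; -4.1246 ∉ [0.8, 1.6) → out
#6 (0,-5): internal coord 0 + (-5)·β' = +1.1803; +1.1803 ∈ [0.8, 1.6) → IN Λ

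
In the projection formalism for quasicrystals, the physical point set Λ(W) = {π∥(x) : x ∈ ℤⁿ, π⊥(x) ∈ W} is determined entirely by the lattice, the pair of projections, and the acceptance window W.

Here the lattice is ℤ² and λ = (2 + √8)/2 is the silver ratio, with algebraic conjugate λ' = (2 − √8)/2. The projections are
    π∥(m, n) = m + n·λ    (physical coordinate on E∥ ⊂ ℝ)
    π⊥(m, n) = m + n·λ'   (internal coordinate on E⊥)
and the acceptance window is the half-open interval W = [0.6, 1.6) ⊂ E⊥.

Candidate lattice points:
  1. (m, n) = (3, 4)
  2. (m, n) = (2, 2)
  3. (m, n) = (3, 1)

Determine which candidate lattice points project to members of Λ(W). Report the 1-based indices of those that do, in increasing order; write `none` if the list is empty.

1, 2

Numerically λ ≈ 2.41421 and λ' = −1/λ ≈ -0.41421.
[1] lift (3,4): star map gives 1.34315; window check 0.6 ≤ 1.34315 < 1.6 is true → IN Λ
[2] lift (2,2): star map gives 1.17157; window check 0.6 ≤ 1.17157 < 1.6 is true → IN Λ
[3] lift (3,1): star map gives 2.58579; window check 0.6 ≤ 2.58579 < 1.6 is false → out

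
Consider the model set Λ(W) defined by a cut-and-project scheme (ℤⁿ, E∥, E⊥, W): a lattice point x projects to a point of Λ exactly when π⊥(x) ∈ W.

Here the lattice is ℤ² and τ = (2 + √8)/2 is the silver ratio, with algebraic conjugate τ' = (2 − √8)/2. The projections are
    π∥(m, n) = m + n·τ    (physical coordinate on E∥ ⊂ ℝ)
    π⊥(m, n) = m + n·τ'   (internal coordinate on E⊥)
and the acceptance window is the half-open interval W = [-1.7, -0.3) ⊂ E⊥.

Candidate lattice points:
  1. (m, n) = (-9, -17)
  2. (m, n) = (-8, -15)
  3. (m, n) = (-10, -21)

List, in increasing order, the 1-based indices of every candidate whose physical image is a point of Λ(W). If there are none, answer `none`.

3

Numerically τ ≈ 2.4142 and τ' = −1/τ ≈ -0.4142.
[1] lift (-9,-17): star map gives -1.9584; window check -1.7 ≤ -1.9584 < -0.3 is false → out
[2] lift (-8,-15): star map gives -1.7868; window check -1.7 ≤ -1.7868 < -0.3 is false → out
[3] lift (-10,-21): star map gives -1.3015; window check -1.7 ≤ -1.3015 < -0.3 is true → IN Λ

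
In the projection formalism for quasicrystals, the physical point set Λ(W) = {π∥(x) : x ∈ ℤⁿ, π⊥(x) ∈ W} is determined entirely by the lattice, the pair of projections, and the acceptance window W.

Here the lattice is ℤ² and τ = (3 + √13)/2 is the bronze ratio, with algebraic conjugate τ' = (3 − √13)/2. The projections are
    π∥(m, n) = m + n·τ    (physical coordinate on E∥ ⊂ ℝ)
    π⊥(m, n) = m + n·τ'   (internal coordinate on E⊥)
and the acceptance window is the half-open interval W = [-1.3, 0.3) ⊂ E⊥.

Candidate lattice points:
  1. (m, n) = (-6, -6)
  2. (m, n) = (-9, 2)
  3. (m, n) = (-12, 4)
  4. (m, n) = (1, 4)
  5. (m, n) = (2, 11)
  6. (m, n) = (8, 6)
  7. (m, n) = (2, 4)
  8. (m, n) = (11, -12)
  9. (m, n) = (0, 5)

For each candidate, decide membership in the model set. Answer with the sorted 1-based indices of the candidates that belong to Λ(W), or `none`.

τ' = (3−√13)/2 ≈ -0.302776.
#1 (-6,-6): internal coord -6 + (-6)·τ' = -4.183346; -4.183346 ∉ [-1.3, 0.3) → out
#2 (-9,2): internal coord -9 + (2)·τ' = -9.605551; -9.605551 ∉ [-1.3, 0.3) → out
#3 (-12,4): internal coord -12 + (4)·τ' = -13.211103; -13.211103 ∉ [-1.3, 0.3) → out
#4 (1,4): internal coord 1 + (4)·τ' = -0.211103; -0.211103 ∈ [-1.3, 0.3) → IN Λ
#5 (2,11): internal coord 2 + (11)·τ' = -1.330532; -1.330532 ∉ [-1.3, 0.3) → out
#6 (8,6): internal coord 8 + (6)·τ' = +6.183346; +6.183346 ∉ [-1.3, 0.3) → out
#7 (2,4): internal coord 2 + (4)·τ' = +0.788897; +0.788897 ∉ [-1.3, 0.3) → out
#8 (11,-12): internal coord 11 + (-12)·τ' = +14.633308; +14.633308 ∉ [-1.3, 0.3) → out
#9 (0,5): internal coord 0 + (5)·τ' = -1.513878; -1.513878 ∉ [-1.3, 0.3) → out

4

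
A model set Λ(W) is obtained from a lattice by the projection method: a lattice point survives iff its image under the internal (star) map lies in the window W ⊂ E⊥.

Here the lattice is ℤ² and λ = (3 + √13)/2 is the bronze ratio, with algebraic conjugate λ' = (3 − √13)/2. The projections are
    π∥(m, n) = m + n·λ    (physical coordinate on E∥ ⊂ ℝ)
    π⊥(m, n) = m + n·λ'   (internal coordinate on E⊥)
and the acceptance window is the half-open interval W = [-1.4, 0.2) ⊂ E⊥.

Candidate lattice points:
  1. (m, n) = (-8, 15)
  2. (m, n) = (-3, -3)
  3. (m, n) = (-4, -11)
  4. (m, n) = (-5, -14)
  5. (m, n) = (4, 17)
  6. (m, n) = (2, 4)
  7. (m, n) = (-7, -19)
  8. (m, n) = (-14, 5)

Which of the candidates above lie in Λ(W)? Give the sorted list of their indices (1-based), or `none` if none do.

Numerically λ ≈ 3.30278 and λ' = −1/λ ≈ -0.30278.
[1] lift (-8,15): star map gives -12.54163; window check -1.4 ≤ -12.54163 < 0.2 is false → out
[2] lift (-3,-3): star map gives -2.09167; window check -1.4 ≤ -2.09167 < 0.2 is false → out
[3] lift (-4,-11): star map gives -0.66947; window check -1.4 ≤ -0.66947 < 0.2 is true → IN Λ
[4] lift (-5,-14): star map gives -0.76114; window check -1.4 ≤ -0.76114 < 0.2 is true → IN Λ
[5] lift (4,17): star map gives -1.14719; window check -1.4 ≤ -1.14719 < 0.2 is true → IN Λ
[6] lift (2,4): star map gives 0.78890; window check -1.4 ≤ 0.78890 < 0.2 is false → out
[7] lift (-7,-19): star map gives -1.24726; window check -1.4 ≤ -1.24726 < 0.2 is true → IN Λ
[8] lift (-14,5): star map gives -15.51388; window check -1.4 ≤ -15.51388 < 0.2 is false → out

3, 4, 5, 7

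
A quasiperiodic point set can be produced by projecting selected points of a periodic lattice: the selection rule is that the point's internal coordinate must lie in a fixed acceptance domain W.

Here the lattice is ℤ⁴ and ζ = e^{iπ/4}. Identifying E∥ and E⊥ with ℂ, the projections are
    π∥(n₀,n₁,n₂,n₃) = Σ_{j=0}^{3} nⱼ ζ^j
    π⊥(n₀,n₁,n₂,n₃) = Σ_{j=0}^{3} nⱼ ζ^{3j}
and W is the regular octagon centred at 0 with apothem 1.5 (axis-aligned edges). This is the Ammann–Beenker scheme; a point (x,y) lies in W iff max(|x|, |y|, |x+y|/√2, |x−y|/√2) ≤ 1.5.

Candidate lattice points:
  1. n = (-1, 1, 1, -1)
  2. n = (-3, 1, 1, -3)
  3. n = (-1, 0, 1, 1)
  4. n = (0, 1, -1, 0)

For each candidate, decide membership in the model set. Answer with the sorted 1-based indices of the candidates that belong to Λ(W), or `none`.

With ζ = e^{iπ/4} the internal vectors are ζ^0,ζ^3,ζ^6,ζ^9.
candidate 1: n = (-1, 1, 1, -1) → π⊥ ≈ (-2.41421, -1.00000); max(|x|,|y|,|x±y|/√2) = 2.41421 > 1.5 ⇒ ∉ W
candidate 2: n = (-3, 1, 1, -3) → π⊥ ≈ (-5.82843, -2.41421); max(|x|,|y|,|x±y|/√2) = 5.82843 > 1.5 ⇒ ∉ W
candidate 3: n = (-1, 0, 1, 1) → π⊥ ≈ (-0.29289, -0.29289); max(|x|,|y|,|x±y|/√2) = 0.41421 ≤ 1.5 ⇒ ∈ W
candidate 4: n = (0, 1, -1, 0) → π⊥ ≈ (-0.70711, +1.70711); max(|x|,|y|,|x±y|/√2) = 1.70711 > 1.5 ⇒ ∉ W

3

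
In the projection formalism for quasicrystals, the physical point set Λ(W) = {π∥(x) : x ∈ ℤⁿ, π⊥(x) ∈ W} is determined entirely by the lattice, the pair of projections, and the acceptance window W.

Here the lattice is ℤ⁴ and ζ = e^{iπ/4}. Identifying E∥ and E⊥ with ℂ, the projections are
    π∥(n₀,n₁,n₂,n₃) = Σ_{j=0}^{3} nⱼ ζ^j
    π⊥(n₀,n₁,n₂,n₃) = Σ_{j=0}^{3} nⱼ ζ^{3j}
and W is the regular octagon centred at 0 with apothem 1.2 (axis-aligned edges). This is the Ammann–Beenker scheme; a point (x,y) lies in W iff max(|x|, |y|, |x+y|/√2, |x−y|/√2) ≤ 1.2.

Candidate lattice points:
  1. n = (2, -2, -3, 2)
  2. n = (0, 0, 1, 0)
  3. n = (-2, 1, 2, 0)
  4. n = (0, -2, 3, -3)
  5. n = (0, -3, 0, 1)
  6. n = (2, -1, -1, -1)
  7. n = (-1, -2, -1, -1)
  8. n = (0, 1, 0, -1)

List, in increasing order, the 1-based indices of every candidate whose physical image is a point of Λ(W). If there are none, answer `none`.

2, 7

π⊥(n) = n₀ + n₁ζ³ + n₂ζ⁶ + n₃ζ⁹ where ζ = e^{iπ/4}.
#1 (2, -2, -3, 2): internal (4.82843, 3.00000); octagon support 5.53553 vs apothem 1.2 → ∉ W
#2 (0, 0, 1, 0): internal (0.00000, -1.00000); octagon support 1.00000 vs apothem 1.2 → ∈ W
#3 (-2, 1, 2, 0): internal (-2.70711, -1.29289); octagon support 2.82843 vs apothem 1.2 → ∉ W
#4 (0, -2, 3, -3): internal (-0.70711, -6.53553); octagon support 6.53553 vs apothem 1.2 → ∉ W
#5 (0, -3, 0, 1): internal (2.82843, -1.41421); octagon support 3.00000 vs apothem 1.2 → ∉ W
#6 (2, -1, -1, -1): internal (2.00000, -0.41421); octagon support 2.00000 vs apothem 1.2 → ∉ W
#7 (-1, -2, -1, -1): internal (-0.29289, -1.12132); octagon support 1.12132 vs apothem 1.2 → ∈ W
#8 (0, 1, 0, -1): internal (-1.41421, 0.00000); octagon support 1.41421 vs apothem 1.2 → ∉ W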